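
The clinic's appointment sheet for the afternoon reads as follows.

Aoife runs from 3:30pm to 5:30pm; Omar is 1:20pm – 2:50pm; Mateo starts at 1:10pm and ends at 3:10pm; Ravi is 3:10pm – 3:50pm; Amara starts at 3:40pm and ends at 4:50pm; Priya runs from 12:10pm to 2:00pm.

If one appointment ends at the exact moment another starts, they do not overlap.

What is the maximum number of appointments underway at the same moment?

3

Sweep the timeline, counting +1 at each start and −1 at each end (ends before starts at a tie):
12:10pm start Priya → 1
1:10pm start Mateo → 2
1:20pm start Omar → 3
2:00pm end Priya → 2
2:50pm end Omar → 1
3:10pm end Mateo → 0
3:10pm start Ravi → 1
3:30pm start Aoife → 2
3:40pm start Amara → 3
3:50pm end Ravi → 2
4:50pm end Amara → 1
5:30pm end Aoife → 0
Peak is 3, at 1:20pm (Mateo, Omar, Priya).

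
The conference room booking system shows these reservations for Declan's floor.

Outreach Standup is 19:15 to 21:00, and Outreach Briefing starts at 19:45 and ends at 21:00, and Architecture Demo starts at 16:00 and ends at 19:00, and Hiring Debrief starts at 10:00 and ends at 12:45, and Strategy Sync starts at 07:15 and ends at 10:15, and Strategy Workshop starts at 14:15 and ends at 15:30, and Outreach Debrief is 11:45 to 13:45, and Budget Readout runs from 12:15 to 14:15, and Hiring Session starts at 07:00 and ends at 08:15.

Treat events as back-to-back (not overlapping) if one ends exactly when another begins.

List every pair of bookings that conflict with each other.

Budget Readout & Hiring Debrief, Budget Readout & Outreach Debrief, Hiring Debrief & Outreach Debrief, Hiring Debrief & Strategy Sync, Hiring Session & Strategy Sync, Outreach Briefing & Outreach Standup

Check each pair: they overlap iff neither finishes before the other starts.
Sorted by start: Hiring Session, Strategy Sync, Hiring Debrief, Outreach Debrief, Budget Readout, Strategy Workshop, Architecture Demo, Outreach Standup, Outreach Briefing.
Strategy Sync starts before Hiring Session ends → Hiring Session and Strategy Sync overlap.
Hiring Debrief starts after Hiring Session ends, so Hiring Session has no further overlaps.
Hiring Debrief starts before Strategy Sync ends → Strategy Sync and Hiring Debrief overlap.
Outreach Debrief starts after Strategy Sync ends, so Strategy Sync has no further overlaps.
Outreach Debrief starts before Hiring Debrief ends → Hiring Debrief and Outreach Debrief overlap.
Budget Readout starts before Hiring Debrief ends → Hiring Debrief and Budget Readout overlap.
Strategy Workshop starts after Hiring Debrief ends, so Hiring Debrief has no further overlaps.
Budget Readout starts before Outreach Debrief ends → Outreach Debrief and Budget Readout overlap.
Strategy Workshop starts after Outreach Debrief ends, so Outreach Debrief has no further overlaps.
Strategy Workshop starts exactly when Budget Readout ends (back-to-back, no overlap), so Budget Readout has no further overlaps.
Architecture Demo starts after Strategy Workshop ends, so Strategy Workshop has no further overlaps.
Outreach Standup starts after Architecture Demo ends, so Architecture Demo has no further overlaps.
Outreach Briefing starts before Outreach Standup ends → Outreach Standup and Outreach Briefing overlap.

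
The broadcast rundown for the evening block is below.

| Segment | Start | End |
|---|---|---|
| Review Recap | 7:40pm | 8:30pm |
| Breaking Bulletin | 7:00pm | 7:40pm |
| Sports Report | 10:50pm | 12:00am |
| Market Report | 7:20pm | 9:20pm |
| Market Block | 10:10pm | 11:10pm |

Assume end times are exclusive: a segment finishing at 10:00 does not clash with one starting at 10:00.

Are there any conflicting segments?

Sorted by start: Breaking Bulletin, Market Report, Review Recap, Market Block, Sports Report.
Market Report starts before Breaking Bulletin ends → Breaking Bulletin and Market Report overlap.
That's a conflict, so the schedule is not conflict-free.

Yes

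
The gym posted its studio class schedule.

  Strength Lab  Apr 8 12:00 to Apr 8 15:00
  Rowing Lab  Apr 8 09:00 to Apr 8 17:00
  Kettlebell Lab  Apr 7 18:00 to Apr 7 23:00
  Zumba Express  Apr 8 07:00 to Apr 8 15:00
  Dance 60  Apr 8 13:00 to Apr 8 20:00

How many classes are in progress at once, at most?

Sweep the timeline, counting +1 at each start and −1 at each end (ends before starts at a tie):
Apr 7 18:00 start Kettlebell Lab → 1
Apr 7 23:00 end Kettlebell Lab → 0
Apr 8 07:00 start Zumba Express → 1
Apr 8 09:00 start Rowing Lab → 2
Apr 8 12:00 start Strength Lab → 3
Apr 8 13:00 start Dance 60 → 4
Apr 8 15:00 end Strength Lab → 3
Apr 8 15:00 end Zumba Express → 2
Apr 8 17:00 end Rowing Lab → 1
Apr 8 20:00 end Dance 60 → 0
Peak is 4, at Apr 8 13:00 (Dance 60, Rowing Lab, Strength Lab, Zumba Express).

4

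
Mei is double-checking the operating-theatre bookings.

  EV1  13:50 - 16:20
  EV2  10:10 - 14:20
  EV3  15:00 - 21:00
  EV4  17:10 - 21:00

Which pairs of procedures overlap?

Sorted by start: EV2, EV1, EV3, EV4.
EV1 starts before EV2 ends → EV2 and EV1 overlap.
EV3 starts after EV2 ends, so EV2 has no further overlaps.
EV3 starts before EV1 ends → EV1 and EV3 overlap.
EV4 starts after EV1 ends.
EV4 starts before EV3 ends → EV3 and EV4 overlap.

EV1 & EV2, EV1 & EV3, EV3 & EV4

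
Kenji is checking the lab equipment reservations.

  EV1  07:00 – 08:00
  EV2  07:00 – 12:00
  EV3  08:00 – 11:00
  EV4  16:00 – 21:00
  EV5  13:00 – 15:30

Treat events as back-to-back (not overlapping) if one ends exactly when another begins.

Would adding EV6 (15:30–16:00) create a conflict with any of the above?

EV1: ends 08:00 at or before EV6 starts 15:30 → clear.
EV2: ends 12:00 at or before EV6 starts 15:30 → clear.
EV3: ends 11:00 at or before EV6 starts 15:30 → clear.
EV5: ends 15:30 at or before EV6 starts 15:30 → clear.
EV4: starts 16:00 at or after EV6 ends 16:00 → clear.

No — it doesn't clash with anything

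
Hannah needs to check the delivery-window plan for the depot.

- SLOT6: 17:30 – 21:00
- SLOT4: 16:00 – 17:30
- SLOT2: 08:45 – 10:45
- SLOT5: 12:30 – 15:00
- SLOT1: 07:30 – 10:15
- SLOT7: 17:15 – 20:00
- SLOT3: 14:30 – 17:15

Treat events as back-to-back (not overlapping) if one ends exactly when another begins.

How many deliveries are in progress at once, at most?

Sweep the timeline, counting +1 at each start and −1 at each end (ends before starts at a tie):
07:30 start SLOT1 → 1
08:45 start SLOT2 → 2
10:15 end SLOT1 → 1
10:45 end SLOT2 → 0
12:30 start SLOT5 → 1
14:30 start SLOT3 → 2
15:00 end SLOT5 → 1
16:00 start SLOT4 → 2
17:15 end SLOT3 → 1
17:15 start SLOT7 → 2
17:30 end SLOT4 → 1
17:30 start SLOT6 → 2
20:00 end SLOT7 → 1
21:00 end SLOT6 → 0
Peak is 2, at 08:45 (SLOT1, SLOT2).

2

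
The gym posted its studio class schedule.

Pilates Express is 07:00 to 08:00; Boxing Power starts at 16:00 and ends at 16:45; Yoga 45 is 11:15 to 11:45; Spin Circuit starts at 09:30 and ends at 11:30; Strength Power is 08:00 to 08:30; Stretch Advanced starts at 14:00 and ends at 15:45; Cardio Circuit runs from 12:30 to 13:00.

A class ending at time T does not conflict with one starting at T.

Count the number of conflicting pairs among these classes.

1

Sorted by start: Pilates Express, Strength Power, Spin Circuit, Yoga 45, Cardio Circuit, Stretch Advanced, Boxing Power.
Strength Power starts exactly when Pilates Express ends (back-to-back, no overlap), so Pilates Express has no further overlaps.
Spin Circuit starts after Strength Power ends, so Strength Power has no further overlaps.
Yoga 45 starts before Spin Circuit ends → Spin Circuit and Yoga 45 overlap.
Cardio Circuit starts after Spin Circuit ends, so Spin Circuit has no further overlaps.
Cardio Circuit starts after Yoga 45 ends, so Yoga 45 has no further overlaps.
Stretch Advanced starts after Cardio Circuit ends, so Cardio Circuit has no further overlaps.
Boxing Power starts after Stretch Advanced ends.
Overlapping pairs: Spin Circuit & Yoga 45 — 1 in total.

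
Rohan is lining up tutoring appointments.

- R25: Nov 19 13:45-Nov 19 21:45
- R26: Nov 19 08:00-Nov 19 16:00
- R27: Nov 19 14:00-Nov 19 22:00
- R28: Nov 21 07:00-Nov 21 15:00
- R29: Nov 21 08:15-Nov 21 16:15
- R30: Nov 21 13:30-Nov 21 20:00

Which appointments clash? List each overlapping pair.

Sorted by start: R26, R25, R27, R28, R29, R30.
R25 starts before R26 ends → R26 and R25 overlap.
R27 starts before R26 ends → R26 and R27 overlap.
R28 starts after R26 ends, so nothing later overlaps R26 either.
R27 starts before R25 ends → R25 and R27 overlap.
R28 starts after R25 ends, so nothing later overlaps R25 either.
R28 starts after R27 ends, so nothing later overlaps R27 either.
R29 starts before R28 ends → R28 and R29 overlap.
R30 starts before R28 ends → R28 and R30 overlap.
R30 starts before R29 ends → R29 and R30 overlap.

R25 & R26, R25 & R27, R26 & R27, R28 & R29, R28 & R30, R29 & R30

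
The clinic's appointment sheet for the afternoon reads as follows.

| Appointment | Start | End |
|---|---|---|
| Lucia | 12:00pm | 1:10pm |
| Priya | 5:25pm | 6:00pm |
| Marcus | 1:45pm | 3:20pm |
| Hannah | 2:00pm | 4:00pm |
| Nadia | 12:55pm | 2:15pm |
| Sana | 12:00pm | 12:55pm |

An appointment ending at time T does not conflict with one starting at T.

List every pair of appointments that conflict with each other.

Hannah & Marcus, Hannah & Nadia, Lucia & Nadia, Lucia & Sana, Marcus & Nadia

Sorted by start: Lucia, Sana, Nadia, Marcus, Hannah, Priya.
Sana starts before Lucia ends → Lucia and Sana overlap.
Nadia starts before Lucia ends → Lucia and Nadia overlap.
Marcus starts after Lucia ends; Lucia is clear from here.
Nadia starts exactly when Sana ends (back-to-back, no overlap); Sana is clear from here.
Marcus starts before Nadia ends → Nadia and Marcus overlap.
Hannah starts before Nadia ends → Nadia and Hannah overlap.
Priya starts after Nadia ends.
Hannah starts before Marcus ends → Marcus and Hannah overlap.
Priya starts after Marcus ends.
Priya starts after Hannah ends.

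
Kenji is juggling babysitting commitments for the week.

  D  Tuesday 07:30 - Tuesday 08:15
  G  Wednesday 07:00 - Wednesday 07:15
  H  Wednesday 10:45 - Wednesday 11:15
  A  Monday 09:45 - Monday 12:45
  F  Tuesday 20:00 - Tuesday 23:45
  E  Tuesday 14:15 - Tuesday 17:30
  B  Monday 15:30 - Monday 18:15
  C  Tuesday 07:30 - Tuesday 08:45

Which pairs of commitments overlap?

Two intervals overlap when each starts before the other ends.
Sorted by start: A, B, C, D, E, F, G, H.
B starts after A ends; A is clear from here.
C starts after B ends; B is clear from here.
D starts before C ends → C and D overlap.
E starts after C ends; C is clear from here.
E starts after D ends; D is clear from here.
F starts after E ends; E is clear from here.
G starts after F ends; F is clear from here.
H starts after G ends.

C & D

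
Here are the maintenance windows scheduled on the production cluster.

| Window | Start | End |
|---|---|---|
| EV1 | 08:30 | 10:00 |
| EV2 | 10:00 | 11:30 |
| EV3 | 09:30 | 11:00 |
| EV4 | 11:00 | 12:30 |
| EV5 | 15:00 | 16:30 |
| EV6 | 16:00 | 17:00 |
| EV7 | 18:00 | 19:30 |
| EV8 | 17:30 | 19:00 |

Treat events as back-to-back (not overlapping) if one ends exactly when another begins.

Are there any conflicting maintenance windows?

Sorted by start: EV1, EV3, EV2, EV4, EV5, EV6, EV8, EV7.
EV3 starts before EV1 ends → EV1 and EV3 overlap.
That's a conflict, so the schedule is not conflict-free.

Yes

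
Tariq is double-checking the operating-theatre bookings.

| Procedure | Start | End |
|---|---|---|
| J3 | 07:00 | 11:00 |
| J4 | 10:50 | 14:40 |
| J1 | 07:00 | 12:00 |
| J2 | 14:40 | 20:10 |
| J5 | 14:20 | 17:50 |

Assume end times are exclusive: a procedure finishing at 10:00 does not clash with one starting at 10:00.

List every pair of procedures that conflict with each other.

J1 & J3, J1 & J4, J2 & J5, J3 & J4, J4 & J5

Sorted by start: J1, J3, J4, J5, J2.
J3 starts before J1 ends → J1 and J3 overlap.
J4 starts before J1 ends → J1 and J4 overlap.
J5 starts after J1 ends, so J1 has no further overlaps.
J4 starts before J3 ends → J3 and J4 overlap.
J5 starts after J3 ends, so J3 has no further overlaps.
J5 starts before J4 ends → J4 and J5 overlap.
J2 starts exactly when J4 ends (back-to-back, no overlap).
J2 starts before J5 ends → J5 and J2 overlap.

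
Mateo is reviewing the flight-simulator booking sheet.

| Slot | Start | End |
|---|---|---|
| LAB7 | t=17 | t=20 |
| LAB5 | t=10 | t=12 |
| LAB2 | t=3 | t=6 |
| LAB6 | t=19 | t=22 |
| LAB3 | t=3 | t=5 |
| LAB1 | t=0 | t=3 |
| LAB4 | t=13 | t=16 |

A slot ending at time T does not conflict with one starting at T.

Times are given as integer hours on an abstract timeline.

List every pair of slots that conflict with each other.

Sorted by start: LAB1, LAB2, LAB3, LAB5, LAB4, LAB7, LAB6.
LAB2 starts exactly when LAB1 ends (back-to-back, no overlap), so nothing later overlaps LAB1 either.
LAB3 starts before LAB2 ends → LAB2 and LAB3 overlap.
LAB5 starts after LAB2 ends, so nothing later overlaps LAB2 either.
LAB5 starts after LAB3 ends, so nothing later overlaps LAB3 either.
LAB4 starts after LAB5 ends, so nothing later overlaps LAB5 either.
LAB7 starts after LAB4 ends, so nothing later overlaps LAB4 either.
LAB6 starts before LAB7 ends → LAB7 and LAB6 overlap.

LAB2 & LAB3, LAB6 & LAB7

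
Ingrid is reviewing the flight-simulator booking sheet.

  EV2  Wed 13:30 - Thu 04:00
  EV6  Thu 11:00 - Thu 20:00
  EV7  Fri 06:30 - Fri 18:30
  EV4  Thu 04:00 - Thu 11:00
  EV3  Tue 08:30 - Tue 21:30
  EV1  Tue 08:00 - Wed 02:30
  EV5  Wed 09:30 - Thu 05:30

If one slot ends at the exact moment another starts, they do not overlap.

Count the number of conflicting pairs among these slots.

3

Sorted by start: EV1, EV3, EV5, EV2, EV4, EV6, EV7.
EV3 starts before EV1 ends → EV1 and EV3 overlap.
EV5 starts after EV1 ends; EV1 is clear from here.
EV5 starts after EV3 ends; EV3 is clear from here.
EV2 starts before EV5 ends → EV5 and EV2 overlap.
EV4 starts before EV5 ends → EV5 and EV4 overlap.
EV6 starts after EV5 ends; EV5 is clear from here.
EV4 starts exactly when EV2 ends (back-to-back, no overlap); EV2 is clear from here.
EV6 starts exactly when EV4 ends (back-to-back, no overlap); EV4 is clear from here.
EV7 starts after EV6 ends.
Overlapping pairs: EV1 & EV3, EV2 & EV5, EV4 & EV5 — 3 in total.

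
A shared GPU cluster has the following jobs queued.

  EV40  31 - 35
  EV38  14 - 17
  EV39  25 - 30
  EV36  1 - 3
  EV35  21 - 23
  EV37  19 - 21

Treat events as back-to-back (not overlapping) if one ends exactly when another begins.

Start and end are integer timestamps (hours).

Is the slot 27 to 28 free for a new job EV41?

EV36: ends 3 at or before EV41 starts 27 → clear.
EV38: ends 17 at or before EV41 starts 27 → clear.
EV37: ends 21 at or before EV41 starts 27 → clear.
EV35: ends 23 at or before EV41 starts 27 → clear.
EV39: starts 25 before EV41 ends 28, and ends 30 after EV41 starts 27 → overlap.
EV40: starts 31 at or after EV41 ends 28 → clear.
EV41 overlaps EV39.

No — it overlaps EV39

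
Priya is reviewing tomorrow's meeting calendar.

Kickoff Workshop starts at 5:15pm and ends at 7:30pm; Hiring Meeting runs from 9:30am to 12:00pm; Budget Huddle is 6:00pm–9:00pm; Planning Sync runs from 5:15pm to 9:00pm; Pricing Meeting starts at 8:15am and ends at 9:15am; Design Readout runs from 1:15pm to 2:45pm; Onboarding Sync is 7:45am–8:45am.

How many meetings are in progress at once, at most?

Sort all start/end points and keep a running count:
7:45am start Onboarding Sync → 1
8:15am start Pricing Meeting → 2
8:45am end Onboarding Sync → 1
9:15am end Pricing Meeting → 0
9:30am start Hiring Meeting → 1
12:00pm end Hiring Meeting → 0
1:15pm start Design Readout → 1
2:45pm end Design Readout → 0
5:15pm start Kickoff Workshop → 1
5:15pm start Planning Sync → 2
6:00pm start Budget Huddle → 3
7:30pm end Kickoff Workshop → 2
9:00pm end Budget Huddle → 1
9:00pm end Planning Sync → 0
Peak is 3, at 6:00pm (Budget Huddle, Kickoff Workshop, Planning Sync).

3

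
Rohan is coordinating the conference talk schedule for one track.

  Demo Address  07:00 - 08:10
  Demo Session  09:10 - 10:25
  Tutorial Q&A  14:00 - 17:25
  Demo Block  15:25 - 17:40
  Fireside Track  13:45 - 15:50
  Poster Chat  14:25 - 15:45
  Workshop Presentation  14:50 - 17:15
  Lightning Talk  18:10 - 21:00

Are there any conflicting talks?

Check each pair: they overlap iff neither finishes before the other starts.
Sorted by start: Demo Address, Demo Session, Fireside Track, Tutorial Q&A, Poster Chat, Workshop Presentation, Demo Block, Lightning Talk.
Demo Session starts after Demo Address ends; Demo Address is clear from here.
Fireside Track starts after Demo Session ends; Demo Session is clear from here.
Tutorial Q&A starts before Fireside Track ends → Fireside Track and Tutorial Q&A overlap.
That's a conflict, so the schedule is not conflict-free.

Yes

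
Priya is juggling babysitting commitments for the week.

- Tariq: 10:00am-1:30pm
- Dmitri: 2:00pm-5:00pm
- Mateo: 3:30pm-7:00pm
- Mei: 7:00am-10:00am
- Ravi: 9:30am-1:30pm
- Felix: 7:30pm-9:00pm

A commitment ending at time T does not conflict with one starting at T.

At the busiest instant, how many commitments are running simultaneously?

2

Walk through starts and ends in time order (an end at T is processed before a start at T):
7:00am start Mei → 1
9:30am start Ravi → 2
10:00am end Mei → 1
10:00am start Tariq → 2
1:30pm end Ravi → 1
1:30pm end Tariq → 0
2:00pm start Dmitri → 1
3:30pm start Mateo → 2
5:00pm end Dmitri → 1
7:00pm end Mateo → 0
7:30pm start Felix → 1
9:00pm end Felix → 0
Peak is 2, at 9:30am (Mei, Ravi).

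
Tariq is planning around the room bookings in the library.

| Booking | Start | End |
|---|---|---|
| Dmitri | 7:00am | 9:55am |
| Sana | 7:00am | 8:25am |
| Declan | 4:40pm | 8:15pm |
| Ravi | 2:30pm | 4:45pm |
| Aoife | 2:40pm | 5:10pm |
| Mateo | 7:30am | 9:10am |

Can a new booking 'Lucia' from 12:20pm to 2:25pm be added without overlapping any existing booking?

Yes — the slot is free

Sana: ends 8:25am at or before Lucia starts 12:20pm → clear.
Dmitri: ends 9:55am at or before Lucia starts 12:20pm → clear.
Mateo: ends 9:10am at or before Lucia starts 12:20pm → clear.
Ravi: starts 2:30pm at or after Lucia ends 2:25pm → clear.
Aoife: starts 2:40pm at or after Lucia ends 2:25pm → clear.
Declan: starts 4:40pm at or after Lucia ends 2:25pm → clear.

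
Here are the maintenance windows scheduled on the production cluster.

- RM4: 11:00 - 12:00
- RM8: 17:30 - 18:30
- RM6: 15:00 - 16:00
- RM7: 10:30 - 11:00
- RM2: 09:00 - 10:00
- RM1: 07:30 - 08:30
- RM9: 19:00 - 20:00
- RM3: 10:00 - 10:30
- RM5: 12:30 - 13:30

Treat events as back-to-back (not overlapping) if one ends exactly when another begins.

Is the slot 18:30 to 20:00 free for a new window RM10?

RM1: ends 08:30 at or before RM10 starts 18:30 → clear.
RM2: ends 10:00 at or before RM10 starts 18:30 → clear.
RM3: ends 10:30 at or before RM10 starts 18:30 → clear.
RM7: ends 11:00 at or before RM10 starts 18:30 → clear.
RM4: ends 12:00 at or before RM10 starts 18:30 → clear.
RM5: ends 13:30 at or before RM10 starts 18:30 → clear.
RM6: ends 16:00 at or before RM10 starts 18:30 → clear.
RM8: ends 18:30 at or before RM10 starts 18:30 → clear.
RM9: starts 19:00 before RM10 ends 20:00, and ends 20:00 after RM10 starts 18:30 → overlap.
RM10 overlaps RM9.

No — it overlaps RM9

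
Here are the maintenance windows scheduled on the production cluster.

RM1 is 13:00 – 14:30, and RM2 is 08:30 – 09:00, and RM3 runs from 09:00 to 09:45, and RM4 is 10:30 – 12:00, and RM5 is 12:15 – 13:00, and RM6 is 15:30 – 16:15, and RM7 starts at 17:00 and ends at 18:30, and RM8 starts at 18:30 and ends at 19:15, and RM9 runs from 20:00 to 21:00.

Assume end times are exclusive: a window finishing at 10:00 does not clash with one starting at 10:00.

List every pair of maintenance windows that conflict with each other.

Sorted by start: RM2, RM3, RM4, RM5, RM1, RM6, RM7, RM8, RM9.
RM3 starts exactly when RM2 ends (back-to-back, no overlap), so nothing later overlaps RM2 either.
RM4 starts after RM3 ends, so nothing later overlaps RM3 either.
RM5 starts after RM4 ends, so nothing later overlaps RM4 either.
RM1 starts exactly when RM5 ends (back-to-back, no overlap), so nothing later overlaps RM5 either.
RM6 starts after RM1 ends, so nothing later overlaps RM1 either.
RM7 starts after RM6 ends, so nothing later overlaps RM6 either.
RM8 starts exactly when RM7 ends (back-to-back, no overlap), so nothing later overlaps RM7 either.
RM9 starts after RM8 ends.

no conflicts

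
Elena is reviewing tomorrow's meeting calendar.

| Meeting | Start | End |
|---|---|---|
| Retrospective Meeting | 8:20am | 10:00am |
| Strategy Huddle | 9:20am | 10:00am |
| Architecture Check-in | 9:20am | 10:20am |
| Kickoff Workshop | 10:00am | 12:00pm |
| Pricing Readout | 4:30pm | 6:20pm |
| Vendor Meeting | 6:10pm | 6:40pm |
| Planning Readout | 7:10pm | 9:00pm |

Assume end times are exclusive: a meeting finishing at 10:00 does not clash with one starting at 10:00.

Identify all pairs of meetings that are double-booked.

Two intervals overlap when each starts before the other ends.
Sorted by start: Retrospective Meeting, Strategy Huddle, Architecture Check-in, Kickoff Workshop, Pricing Readout, Vendor Meeting, Planning Readout.
Strategy Huddle starts before Retrospective Meeting ends → Retrospective Meeting and Strategy Huddle overlap.
Architecture Check-in starts before Retrospective Meeting ends → Retrospective Meeting and Architecture Check-in overlap.
Kickoff Workshop starts exactly when Retrospective Meeting ends (back-to-back, no overlap), so Retrospective Meeting has no further overlaps.
Architecture Check-in starts before Strategy Huddle ends → Strategy Huddle and Architecture Check-in overlap.
Kickoff Workshop starts exactly when Strategy Huddle ends (back-to-back, no overlap), so Strategy Huddle has no further overlaps.
Kickoff Workshop starts before Architecture Check-in ends → Architecture Check-in and Kickoff Workshop overlap.
Pricing Readout starts after Architecture Check-in ends, so Architecture Check-in has no further overlaps.
Pricing Readout starts after Kickoff Workshop ends, so Kickoff Workshop has no further overlaps.
Vendor Meeting starts before Pricing Readout ends → Pricing Readout and Vendor Meeting overlap.
Planning Readout starts after Pricing Readout ends.
Planning Readout starts after Vendor Meeting ends.

Architecture Check-in & Kickoff Workshop, Architecture Check-in & Retrospective Meeting, Architecture Check-in & Strategy Huddle, Pricing Readout & Vendor Meeting, Retrospective Meeting & Strategy Huddle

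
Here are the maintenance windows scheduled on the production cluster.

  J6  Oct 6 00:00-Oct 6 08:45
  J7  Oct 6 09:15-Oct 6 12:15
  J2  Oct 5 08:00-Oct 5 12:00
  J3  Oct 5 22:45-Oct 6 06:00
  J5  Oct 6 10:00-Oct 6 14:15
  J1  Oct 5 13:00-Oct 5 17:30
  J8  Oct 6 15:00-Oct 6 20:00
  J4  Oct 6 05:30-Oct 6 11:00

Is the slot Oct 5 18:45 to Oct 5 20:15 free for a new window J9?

Yes — the slot is free

J2: ends Oct 5 12:00 at or before J9 starts Oct 5 18:45 → clear.
J1: ends Oct 5 17:30 at or before J9 starts Oct 5 18:45 → clear.
J3: starts Oct 5 22:45 at or after J9 ends Oct 5 20:15 → clear.
J6: starts Oct 6 00:00 at or after J9 ends Oct 5 20:15 → clear.
J4: starts Oct 6 05:30 at or after J9 ends Oct 5 20:15 → clear.
J7: starts Oct 6 09:15 at or after J9 ends Oct 5 20:15 → clear.
J5: starts Oct 6 10:00 at or after J9 ends Oct 5 20:15 → clear.
J8: starts Oct 6 15:00 at or after J9 ends Oct 5 20:15 → clear.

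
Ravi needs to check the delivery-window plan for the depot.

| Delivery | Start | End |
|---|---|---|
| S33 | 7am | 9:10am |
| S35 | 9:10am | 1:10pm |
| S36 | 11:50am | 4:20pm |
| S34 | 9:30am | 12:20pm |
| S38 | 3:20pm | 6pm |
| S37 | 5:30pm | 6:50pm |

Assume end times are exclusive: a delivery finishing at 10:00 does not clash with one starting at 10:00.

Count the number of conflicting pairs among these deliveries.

5

Check each pair: they overlap iff neither finishes before the other starts.
Sorted by start: S33, S35, S34, S36, S38, S37.
S35 starts exactly when S33 ends (back-to-back, no overlap), so nothing later overlaps S33 either.
S34 starts before S35 ends → S35 and S34 overlap.
S36 starts before S35 ends → S35 and S36 overlap.
S38 starts after S35 ends, so nothing later overlaps S35 either.
S36 starts before S34 ends → S34 and S36 overlap.
S38 starts after S34 ends, so nothing later overlaps S34 either.
S38 starts before S36 ends → S36 and S38 overlap.
S37 starts after S36 ends.
S37 starts before S38 ends → S38 and S37 overlap.
Overlapping pairs: S34 & S35, S34 & S36, S35 & S36, S36 & S38, S37 & S38 — 5 in total.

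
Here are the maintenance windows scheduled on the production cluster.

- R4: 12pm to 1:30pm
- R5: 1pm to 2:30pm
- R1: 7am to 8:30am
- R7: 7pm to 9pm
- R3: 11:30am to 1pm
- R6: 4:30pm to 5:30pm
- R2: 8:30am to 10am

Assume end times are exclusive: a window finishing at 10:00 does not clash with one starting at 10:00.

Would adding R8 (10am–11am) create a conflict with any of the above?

R1: ends 8:30am at or before R8 starts 10am → clear.
R2: ends 10am at or before R8 starts 10am → clear.
R3: starts 11:30am at or after R8 ends 11am → clear.
R4: starts 12pm at or after R8 ends 11am → clear.
R5: starts 1pm at or after R8 ends 11am → clear.
R6: starts 4:30pm at or after R8 ends 11am → clear.
R7: starts 7pm at or after R8 ends 11am → clear.

No — it doesn't clash with anything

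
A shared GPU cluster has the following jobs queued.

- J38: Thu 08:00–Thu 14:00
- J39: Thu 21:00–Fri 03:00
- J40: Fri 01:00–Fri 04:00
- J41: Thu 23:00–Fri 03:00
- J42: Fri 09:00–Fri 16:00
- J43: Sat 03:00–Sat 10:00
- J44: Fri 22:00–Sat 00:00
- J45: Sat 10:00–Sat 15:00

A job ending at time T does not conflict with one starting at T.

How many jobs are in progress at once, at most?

Sort all start/end points and keep a running count:
Thu 08:00 start J38 → 1
Thu 14:00 end J38 → 0
Thu 21:00 start J39 → 1
Thu 23:00 start J41 → 2
Fri 01:00 start J40 → 3
Fri 03:00 end J39 → 2
Fri 03:00 end J41 → 1
Fri 04:00 end J40 → 0
Fri 09:00 start J42 → 1
Fri 16:00 end J42 → 0
Fri 22:00 start J44 → 1
Sat 00:00 end J44 → 0
Sat 03:00 start J43 → 1
Sat 10:00 end J43 → 0
Sat 10:00 start J45 → 1
Sat 15:00 end J45 → 0
Peak is 3, at Fri 01:00 (J39, J40, J41).

3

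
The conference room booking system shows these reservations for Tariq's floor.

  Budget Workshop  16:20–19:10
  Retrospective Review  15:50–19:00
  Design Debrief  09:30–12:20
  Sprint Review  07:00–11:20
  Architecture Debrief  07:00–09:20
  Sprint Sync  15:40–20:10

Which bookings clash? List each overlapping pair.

Architecture Debrief & Sprint Review, Budget Workshop & Retrospective Review, Budget Workshop & Sprint Sync, Design Debrief & Sprint Review, Retrospective Review & Sprint Sync

Sorted by start: Sprint Review, Architecture Debrief, Design Debrief, Sprint Sync, Retrospective Review, Budget Workshop.
Architecture Debrief starts before Sprint Review ends → Sprint Review and Architecture Debrief overlap.
Design Debrief starts before Sprint Review ends → Sprint Review and Design Debrief overlap.
Sprint Sync starts after Sprint Review ends, so nothing later overlaps Sprint Review either.
Design Debrief starts after Architecture Debrief ends, so nothing later overlaps Architecture Debrief either.
Sprint Sync starts after Design Debrief ends, so nothing later overlaps Design Debrief either.
Retrospective Review starts before Sprint Sync ends → Sprint Sync and Retrospective Review overlap.
Budget Workshop starts before Sprint Sync ends → Sprint Sync and Budget Workshop overlap.
Budget Workshop starts before Retrospective Review ends → Retrospective Review and Budget Workshop overlap.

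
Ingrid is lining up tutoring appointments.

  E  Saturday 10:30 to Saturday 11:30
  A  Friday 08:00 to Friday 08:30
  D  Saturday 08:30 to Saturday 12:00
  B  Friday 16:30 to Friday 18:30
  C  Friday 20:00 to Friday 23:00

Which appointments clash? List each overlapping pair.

Sorted by start: A, B, C, D, E.
B starts after A ends, so nothing later overlaps A either.
C starts after B ends, so nothing later overlaps B either.
D starts after C ends, so nothing later overlaps C either.
E starts before D ends → D and E overlap.

D & E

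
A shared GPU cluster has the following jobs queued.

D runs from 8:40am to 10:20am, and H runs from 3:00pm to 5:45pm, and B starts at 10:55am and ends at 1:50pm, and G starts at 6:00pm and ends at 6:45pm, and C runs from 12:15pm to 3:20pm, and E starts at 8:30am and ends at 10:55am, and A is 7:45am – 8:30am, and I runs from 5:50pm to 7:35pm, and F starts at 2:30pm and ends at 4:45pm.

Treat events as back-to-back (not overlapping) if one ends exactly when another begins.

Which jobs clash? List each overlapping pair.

B & C, C & F, C & H, D & E, F & H, G & I

Sorted by start: A, E, D, B, C, F, H, I, G.
E starts exactly when A ends (back-to-back, no overlap) — done with A.
D starts before E ends → E and D overlap.
B starts exactly when E ends (back-to-back, no overlap) — done with E.
B starts after D ends — done with D.
C starts before B ends → B and C overlap.
F starts after B ends — done with B.
F starts before C ends → C and F overlap.
H starts before C ends → C and H overlap.
I starts after C ends — done with C.
H starts before F ends → F and H overlap.
I starts after F ends — done with F.
I starts after H ends — done with H.
G starts before I ends → I and G overlap.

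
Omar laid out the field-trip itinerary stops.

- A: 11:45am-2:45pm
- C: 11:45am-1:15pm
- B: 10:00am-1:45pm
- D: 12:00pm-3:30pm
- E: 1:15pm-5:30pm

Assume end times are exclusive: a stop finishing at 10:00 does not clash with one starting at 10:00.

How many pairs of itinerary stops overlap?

Sorted by start: B, A, C, D, E.
A starts before B ends → B and A overlap.
C starts before B ends → B and C overlap.
D starts before B ends → B and D overlap.
E starts before B ends → B and E overlap.
C starts before A ends → A and C overlap.
D starts before A ends → A and D overlap.
E starts before A ends → A and E overlap.
D starts before C ends → C and D overlap.
E starts exactly when C ends (back-to-back, no overlap).
E starts before D ends → D and E overlap.
Overlapping pairs: A & B, A & C, A & D, A & E, B & C, B & D, B & E, C & D, D & E — 9 in total.

9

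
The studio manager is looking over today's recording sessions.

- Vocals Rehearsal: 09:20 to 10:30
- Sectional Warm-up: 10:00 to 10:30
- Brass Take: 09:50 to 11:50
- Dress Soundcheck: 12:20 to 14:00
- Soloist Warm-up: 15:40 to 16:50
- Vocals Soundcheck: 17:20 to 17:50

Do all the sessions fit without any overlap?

No

Sorted by start: Vocals Rehearsal, Brass Take, Sectional Warm-up, Dress Soundcheck, Soloist Warm-up, Vocals Soundcheck.
Brass Take starts before Vocals Rehearsal ends → Vocals Rehearsal and Brass Take overlap.
That's a conflict, so the schedule is not conflict-free.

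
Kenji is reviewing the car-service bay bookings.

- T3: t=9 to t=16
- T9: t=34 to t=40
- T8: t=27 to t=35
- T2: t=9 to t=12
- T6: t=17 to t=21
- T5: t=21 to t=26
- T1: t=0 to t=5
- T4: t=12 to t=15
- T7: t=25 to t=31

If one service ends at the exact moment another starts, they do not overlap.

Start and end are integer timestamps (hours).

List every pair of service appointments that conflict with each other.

Check each pair: they overlap iff neither finishes before the other starts.
Sorted by start: T1, T2, T3, T4, T6, T5, T7, T8, T9.
T2 starts after T1 ends; T1 is clear from here.
T3 starts before T2 ends → T2 and T3 overlap.
T4 starts exactly when T2 ends (back-to-back, no overlap); T2 is clear from here.
T4 starts before T3 ends → T3 and T4 overlap.
T6 starts after T3 ends; T3 is clear from here.
T6 starts after T4 ends; T4 is clear from here.
T5 starts exactly when T6 ends (back-to-back, no overlap); T6 is clear from here.
T7 starts before T5 ends → T5 and T7 overlap.
T8 starts after T5 ends; T5 is clear from here.
T8 starts before T7 ends → T7 and T8 overlap.
T9 starts after T7 ends.
T9 starts before T8 ends → T8 and T9 overlap.

T2 & T3, T3 & T4, T5 & T7, T7 & T8, T8 & T9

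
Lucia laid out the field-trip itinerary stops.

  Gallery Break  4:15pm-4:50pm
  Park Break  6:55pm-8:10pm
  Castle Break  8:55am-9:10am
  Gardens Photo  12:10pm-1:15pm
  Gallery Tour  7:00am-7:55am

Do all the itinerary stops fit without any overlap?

Sorted by start: Gallery Tour, Castle Break, Gardens Photo, Gallery Break, Park Break.
Castle Break starts after Gallery Tour ends, so nothing later overlaps Gallery Tour either.
Gardens Photo starts after Castle Break ends, so nothing later overlaps Castle Break either.
Gallery Break starts after Gardens Photo ends, so nothing later overlaps Gardens Photo either.
Park Break starts after Gallery Break ends.
Every pair is clear; the schedule has no overlaps.

Yes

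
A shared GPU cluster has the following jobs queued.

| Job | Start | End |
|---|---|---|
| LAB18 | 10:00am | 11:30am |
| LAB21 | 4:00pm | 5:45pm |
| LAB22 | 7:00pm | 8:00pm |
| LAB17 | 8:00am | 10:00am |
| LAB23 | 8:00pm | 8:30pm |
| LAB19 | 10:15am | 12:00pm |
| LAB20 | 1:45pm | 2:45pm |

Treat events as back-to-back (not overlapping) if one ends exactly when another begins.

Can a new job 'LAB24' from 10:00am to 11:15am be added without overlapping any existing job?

No — it overlaps LAB18, LAB19

LAB17: ends 10:00am at or before LAB24 starts 10:00am → clear.
LAB18: starts 10:00am before LAB24 ends 11:15am, and ends 11:30am after LAB24 starts 10:00am → overlap.
LAB19: starts 10:15am before LAB24 ends 11:15am, and ends 12:00pm after LAB24 starts 10:00am → overlap.
LAB20: starts 1:45pm at or after LAB24 ends 11:15am → clear.
LAB21: starts 4:00pm at or after LAB24 ends 11:15am → clear.
LAB22: starts 7:00pm at or after LAB24 ends 11:15am → clear.
LAB23: starts 8:00pm at or after LAB24 ends 11:15am → clear.
LAB24 overlaps LAB18, LAB19.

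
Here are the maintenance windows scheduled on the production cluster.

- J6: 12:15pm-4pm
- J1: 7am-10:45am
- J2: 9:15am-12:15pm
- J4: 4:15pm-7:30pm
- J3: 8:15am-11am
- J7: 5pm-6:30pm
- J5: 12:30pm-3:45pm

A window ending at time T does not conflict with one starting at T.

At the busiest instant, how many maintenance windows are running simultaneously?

3

Sort all start/end points and keep a running count:
7am start J1 → 1
8:15am start J3 → 2
9:15am start J2 → 3
10:45am end J1 → 2
11am end J3 → 1
12:15pm end J2 → 0
12:15pm start J6 → 1
12:30pm start J5 → 2
3:45pm end J5 → 1
4pm end J6 → 0
4:15pm start J4 → 1
5pm start J7 → 2
6:30pm end J7 → 1
7:30pm end J4 → 0
Peak is 3, at 9:15am (J1, J2, J3).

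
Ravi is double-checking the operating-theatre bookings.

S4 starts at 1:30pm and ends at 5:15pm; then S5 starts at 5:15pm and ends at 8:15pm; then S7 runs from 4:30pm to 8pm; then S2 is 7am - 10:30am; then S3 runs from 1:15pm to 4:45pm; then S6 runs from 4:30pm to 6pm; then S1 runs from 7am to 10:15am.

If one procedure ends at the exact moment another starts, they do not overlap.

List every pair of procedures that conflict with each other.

Two intervals overlap when each starts before the other ends.
Sorted by start: S1, S2, S3, S4, S6, S7, S5.
S2 starts before S1 ends → S1 and S2 overlap.
S3 starts after S1 ends, so nothing later overlaps S1 either.
S3 starts after S2 ends, so nothing later overlaps S2 either.
S4 starts before S3 ends → S3 and S4 overlap.
S6 starts before S3 ends → S3 and S6 overlap.
S7 starts before S3 ends → S3 and S7 overlap.
S5 starts after S3 ends.
S6 starts before S4 ends → S4 and S6 overlap.
S7 starts before S4 ends → S4 and S7 overlap.
S5 starts exactly when S4 ends (back-to-back, no overlap).
S7 starts before S6 ends → S6 and S7 overlap.
S5 starts before S6 ends → S6 and S5 overlap.
S5 starts before S7 ends → S7 and S5 overlap.

S1 & S2, S3 & S4, S3 & S6, S3 & S7, S4 & S6, S4 & S7, S5 & S6, S5 & S7, S6 & S7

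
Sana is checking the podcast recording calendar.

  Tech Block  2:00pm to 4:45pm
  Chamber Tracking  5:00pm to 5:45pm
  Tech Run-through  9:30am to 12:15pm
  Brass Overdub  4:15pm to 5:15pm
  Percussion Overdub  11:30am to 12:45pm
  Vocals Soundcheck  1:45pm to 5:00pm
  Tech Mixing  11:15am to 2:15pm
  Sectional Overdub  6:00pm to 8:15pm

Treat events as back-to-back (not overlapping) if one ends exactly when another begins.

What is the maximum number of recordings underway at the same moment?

Walk through starts and ends in time order (an end at T is processed before a start at T):
9:30am start Tech Run-through → 1
11:15am start Tech Mixing → 2
11:30am start Percussion Overdub → 3
12:15pm end Tech Run-through → 2
12:45pm end Percussion Overdub → 1
1:45pm start Vocals Soundcheck → 2
2:00pm start Tech Block → 3
2:15pm end Tech Mixing → 2
4:15pm start Brass Overdub → 3
4:45pm end Tech Block → 2
5:00pm end Vocals Soundcheck → 1
5:00pm start Chamber Tracking → 2
5:15pm end Brass Overdub → 1
5:45pm end Chamber Tracking → 0
6:00pm start Sectional Overdub → 1
8:15pm end Sectional Overdub → 0
Peak is 3, at 11:30am (Percussion Overdub, Tech Mixing, Tech Run-through).

3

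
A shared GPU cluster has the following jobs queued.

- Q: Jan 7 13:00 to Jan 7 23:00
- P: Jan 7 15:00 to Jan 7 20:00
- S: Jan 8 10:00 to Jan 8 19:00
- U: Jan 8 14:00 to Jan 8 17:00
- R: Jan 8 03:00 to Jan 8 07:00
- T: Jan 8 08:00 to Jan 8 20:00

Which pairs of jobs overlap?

Two intervals overlap when each starts before the other ends.
Sorted by start: Q, P, R, T, S, U.
P starts before Q ends → Q and P overlap.
R starts after Q ends, so Q has no further overlaps.
R starts after P ends, so P has no further overlaps.
T starts after R ends, so R has no further overlaps.
S starts before T ends → T and S overlap.
U starts before T ends → T and U overlap.
U starts before S ends → S and U overlap.

P & Q, S & T, S & U, T & U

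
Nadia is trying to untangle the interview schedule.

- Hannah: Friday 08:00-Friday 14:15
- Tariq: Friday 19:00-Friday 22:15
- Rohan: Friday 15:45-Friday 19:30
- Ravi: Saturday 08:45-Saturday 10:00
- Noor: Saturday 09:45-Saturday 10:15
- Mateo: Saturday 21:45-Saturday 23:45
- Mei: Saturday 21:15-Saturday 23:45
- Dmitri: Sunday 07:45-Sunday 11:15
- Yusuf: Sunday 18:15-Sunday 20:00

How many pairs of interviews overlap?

3

Check each pair: they overlap iff neither finishes before the other starts.
Sorted by start: Hannah, Rohan, Tariq, Ravi, Noor, Mei, Mateo, Dmitri, Yusuf.
Rohan starts after Hannah ends — done with Hannah.
Tariq starts before Rohan ends → Rohan and Tariq overlap.
Ravi starts after Rohan ends — done with Rohan.
Ravi starts after Tariq ends — done with Tariq.
Noor starts before Ravi ends → Ravi and Noor overlap.
Mei starts after Ravi ends — done with Ravi.
Mei starts after Noor ends — done with Noor.
Mateo starts before Mei ends → Mei and Mateo overlap.
Dmitri starts after Mei ends — done with Mei.
Dmitri starts after Mateo ends — done with Mateo.
Yusuf starts after Dmitri ends.
Overlapping pairs: Mateo & Mei, Noor & Ravi, Rohan & Tariq — 3 in total.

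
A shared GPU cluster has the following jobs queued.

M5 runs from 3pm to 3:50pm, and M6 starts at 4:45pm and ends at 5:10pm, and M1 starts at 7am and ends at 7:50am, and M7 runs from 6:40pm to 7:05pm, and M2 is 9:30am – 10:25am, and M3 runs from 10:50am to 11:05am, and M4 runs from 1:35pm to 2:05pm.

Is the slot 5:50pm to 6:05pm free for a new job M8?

Yes — the slot is free

M1: ends 7:50am at or before M8 starts 5:50pm → clear.
M2: ends 10:25am at or before M8 starts 5:50pm → clear.
M3: ends 11:05am at or before M8 starts 5:50pm → clear.
M4: ends 2:05pm at or before M8 starts 5:50pm → clear.
M5: ends 3:50pm at or before M8 starts 5:50pm → clear.
M6: ends 5:10pm at or before M8 starts 5:50pm → clear.
M7: starts 6:40pm at or after M8 ends 6:05pm → clear.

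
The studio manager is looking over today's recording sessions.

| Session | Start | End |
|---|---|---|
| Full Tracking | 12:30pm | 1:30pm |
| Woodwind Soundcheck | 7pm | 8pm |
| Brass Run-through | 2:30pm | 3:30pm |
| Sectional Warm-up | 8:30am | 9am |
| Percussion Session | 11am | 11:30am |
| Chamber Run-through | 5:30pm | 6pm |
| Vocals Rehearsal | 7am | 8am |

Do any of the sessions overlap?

No

Two intervals overlap when each starts before the other ends.
Sorted by start: Vocals Rehearsal, Sectional Warm-up, Percussion Session, Full Tracking, Brass Run-through, Chamber Run-through, Woodwind Soundcheck.
Sectional Warm-up starts after Vocals Rehearsal ends, so nothing later overlaps Vocals Rehearsal either.
Percussion Session starts after Sectional Warm-up ends, so nothing later overlaps Sectional Warm-up either.
Full Tracking starts after Percussion Session ends, so nothing later overlaps Percussion Session either.
Brass Run-through starts after Full Tracking ends, so nothing later overlaps Full Tracking either.
Chamber Run-through starts after Brass Run-through ends, so nothing later overlaps Brass Run-through either.
Woodwind Soundcheck starts after Chamber Run-through ends.
Every pair is clear; the schedule has no overlaps.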